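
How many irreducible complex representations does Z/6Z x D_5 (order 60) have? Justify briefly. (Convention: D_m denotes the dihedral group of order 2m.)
24

Explanation: The number of irreducible complex representations of a finite group equals its number of conjugacy classes. For a direct product, #classes(G x H) = #classes(G) * #classes(H). Z/6Z has 6 classes (abelian), D_5 has 4 classes, so 6 * 4 = 24, so Z/6Z x D_5 (order 60) has exactly 24 irreducible complex representations.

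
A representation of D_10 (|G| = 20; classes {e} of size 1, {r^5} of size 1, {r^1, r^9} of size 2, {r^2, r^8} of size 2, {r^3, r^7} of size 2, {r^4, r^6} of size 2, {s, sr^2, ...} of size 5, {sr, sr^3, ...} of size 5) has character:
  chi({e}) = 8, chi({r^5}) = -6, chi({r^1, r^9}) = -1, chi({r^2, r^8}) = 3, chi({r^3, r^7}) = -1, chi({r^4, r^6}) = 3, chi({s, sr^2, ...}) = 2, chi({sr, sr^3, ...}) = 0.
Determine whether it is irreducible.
Not irreducible (reducible): <chi, chi> = 8 > 1.

Why: <chi, chi> = (1/|G|) sum_C |C| * |chi(C)|^2 = (1/20)[1*|8|^2 + 1*|-6|^2 + 2*|-1|^2 + 2*|3|^2 + 2*|-1|^2 + 2*|3|^2 + 5*|2|^2 + 5*|0|^2]
  = (1/20)[(64) + (36) + (2) + (18) + (2) + (18) + (20) + (0)] = 160/20 = 8.
A character is irreducible iff <chi, chi> = 1, so this representation is reducible.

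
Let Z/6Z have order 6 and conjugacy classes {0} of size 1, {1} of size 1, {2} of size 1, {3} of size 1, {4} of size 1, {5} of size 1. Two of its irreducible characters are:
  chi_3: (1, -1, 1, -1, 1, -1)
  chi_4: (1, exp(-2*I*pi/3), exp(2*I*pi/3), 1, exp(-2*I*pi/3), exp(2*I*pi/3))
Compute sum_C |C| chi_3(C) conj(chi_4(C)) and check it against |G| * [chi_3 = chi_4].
Sum = 0; so <chi_3, chi_4> = 0 (distinct irreducibles are orthogonal).

Justification: Compute term by term over conjugacy classes (|C| * chi_3(C) * conj(chi_4(C))):
  1*(1)*conj(1) + 1*(-1)*conj(exp(-2*I*pi/3)) + 1*(1)*conj(exp(2*I*pi/3)) + 1*(-1)*conj(1) + 1*(1)*conj(exp(-2*I*pi/3)) + 1*(-1)*conj(exp(2*I*pi/3))
  = (1) + (-exp(2*I*pi/3)) + (exp(-2*I*pi/3)) + (-1) + (exp(2*I*pi/3)) + (-exp(-2*I*pi/3))
  = 0.
(Exp terms are combined using exp(i*s)*conj(exp(i*t)) = exp(i*(s-t)), and sums of them are collapsed using the identity that for every m > 1 the m distinct m-th roots of unity sum to 0, e.g. 1 + exp(2*I*pi/3) + exp(-2*I*pi/3) = 0.)
Dividing by |G| = 6 gives 0/6 = 0, matching the row-orthogonality relation <chi_3, chi_4> = [chi_3 = chi_4].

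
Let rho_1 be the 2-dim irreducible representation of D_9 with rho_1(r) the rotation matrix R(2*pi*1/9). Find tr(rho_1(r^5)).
chi_{rho_1}(r^5) = 2*cos(2*pi*1*5/9) = -2*cos(pi/9)

Proof sketch: rho_1(r^5) is rotation by angle 2*pi*1*5/9, whose trace is 2*cos(2*pi*1*5/9) = -2*cos(pi/9).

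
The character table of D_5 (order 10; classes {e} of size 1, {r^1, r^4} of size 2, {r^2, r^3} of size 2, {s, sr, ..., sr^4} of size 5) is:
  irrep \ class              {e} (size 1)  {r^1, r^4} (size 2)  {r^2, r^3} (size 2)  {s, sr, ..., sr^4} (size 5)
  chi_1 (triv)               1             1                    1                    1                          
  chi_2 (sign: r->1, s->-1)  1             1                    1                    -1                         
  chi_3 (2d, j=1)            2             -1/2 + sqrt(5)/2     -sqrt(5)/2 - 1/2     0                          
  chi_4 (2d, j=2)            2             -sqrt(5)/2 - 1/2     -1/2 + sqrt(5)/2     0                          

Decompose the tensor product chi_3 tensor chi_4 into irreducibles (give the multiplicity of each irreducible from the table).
chi_3 tensor chi_4 = chi_3 + chi_4 (all other irreducibles have multiplicity 0).

Reasoning: The character of a tensor product is the pointwise product (chi_3 * chi_4)(C) = chi_3(C) * chi_4(C):
  {e}: (2)*(2), {r^1, r^4}: (-1/2 + sqrt(5)/2)*(-sqrt(5)/2 - 1/2), {r^2, r^3}: (-sqrt(5)/2 - 1/2)*(-1/2 + sqrt(5)/2), {s, sr, ..., sr^4}: (0)*(0)
so (chi_3 * chi_4) takes values
  {e} -> 4, {r^1, r^4} -> -1, {r^2, r^3} -> -1, {s, sr, ..., sr^4} -> 0.
Now take the inner product of this character with each irreducible chi from the table, <chi_3*chi_4, chi> = (1/10) sum_C |C| (chi_3*chi_4)(C) conj(chi(C)):
  <chi_3*chi_4, chi_1> = (1/10)[1*(4)*conj(1) + 2*(-1)*conj(1) + 2*(-1)*conj(1) + 5*(0)*conj(1)]
      = (1/10)[(4) + (-2) + (-2) + (0)] = 0/10 = 0
  <chi_3*chi_4, chi_2> = (1/10)[1*(4)*conj(1) + 2*(-1)*conj(1) + 2*(-1)*conj(1) + 5*(0)*conj(-1)]
      = (1/10)[(4) + (-2) + (-2) + (0)] = 0/10 = 0
  <chi_3*chi_4, chi_3> = (1/10)[1*(4)*conj(2) + 2*(-1)*conj(-1/2 + sqrt(5)/2) + 2*(-1)*conj(-sqrt(5)/2 - 1/2) + 5*(0)*conj(0)]
      = (1/10)[(8) + (1 - sqrt(5)) + (1 + sqrt(5)) + (0)] = 10/10 = 1
  <chi_3*chi_4, chi_4> = (1/10)[1*(4)*conj(2) + 2*(-1)*conj(-sqrt(5)/2 - 1/2) + 2*(-1)*conj(-1/2 + sqrt(5)/2) + 5*(0)*conj(0)]
      = (1/10)[(8) + (1 + sqrt(5)) + (1 - sqrt(5)) + (0)] = 10/10 = 1
Hence the multiplicities are chi_3: 1, chi_4: 1. Dimension check: dim(chi_3)*dim(chi_4) = 2*2 = 4 and sum (mult * dim) = 1*2 + 1*2 = 4.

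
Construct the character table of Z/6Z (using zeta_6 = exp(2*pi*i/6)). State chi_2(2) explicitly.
Character table of Z/6Z (irreps indexed chi_0,...,chi_5 with chi_k(m) = zeta_6^(k*m), zeta_6 = exp(2*pi*i/6)):
  irrep \ class  {0} (size 1)  {1} (size 1)    {2} (size 1)    {3} (size 1)  {4} (size 1)    {5} (size 1)  
  chi_0          1             1               1               1             1               1             
  chi_1          1             exp(I*pi/3)     exp(2*I*pi/3)   -1            exp(-2*I*pi/3)  exp(-I*pi/3)  
  chi_2          1             exp(2*I*pi/3)   exp(-2*I*pi/3)  1             exp(2*I*pi/3)   exp(-2*I*pi/3)
  chi_3          1             -1              1               -1            1               -1            
  chi_4          1             exp(-2*I*pi/3)  exp(2*I*pi/3)   1             exp(-2*I*pi/3)  exp(2*I*pi/3) 
  chi_5          1             exp(-I*pi/3)    exp(-2*I*pi/3)  -1            exp(2*I*pi/3)   exp(I*pi/3)   

Spot check: chi_2(2) = zeta_6^(2*2) = zeta_6^4 = exp(-2*I*pi/3).

Z/6Z is abelian, so all 6 irreducible complex representations are 1-dimensional. They are given by chi_k(m) = zeta_6^(k*m) for k = 0,...,5. Row orthogonality: sum_m chi_k(m) conj(chi_l(m)) = 6 * [k = l].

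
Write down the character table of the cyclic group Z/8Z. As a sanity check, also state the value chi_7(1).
Character table of Z/8Z (irreps indexed chi_0,...,chi_7 with chi_k(m) = zeta_8^(k*m), zeta_8 = exp(2*pi*i/8)):
  irrep \ class  {0} (size 1)  {1} (size 1)    {2} (size 1)  {3} (size 1)    {4} (size 1)  {5} (size 1)    {6} (size 1)  {7} (size 1)  
  chi_0          1             1               1             1               1             1               1             1             
  chi_1          1             exp(I*pi/4)     I             exp(3*I*pi/4)   -1            exp(-3*I*pi/4)  -I            exp(-I*pi/4)  
  chi_2          1             I               -1            -I              1             I               -1            -I            
  chi_3          1             exp(3*I*pi/4)   -I            exp(I*pi/4)     -1            exp(-I*pi/4)    I             exp(-3*I*pi/4)
  chi_4          1             -1              1             -1              1             -1              1             -1            
  chi_5          1             exp(-3*I*pi/4)  I             exp(-I*pi/4)    -1            exp(I*pi/4)     -I            exp(3*I*pi/4) 
  chi_6          1             -I              -1            I               1             -I              -1            I             
  chi_7          1             exp(-I*pi/4)    -I            exp(-3*I*pi/4)  -1            exp(3*I*pi/4)   I             exp(I*pi/4)   

Spot check: chi_7(1) = zeta_8^(7*1) = zeta_8^7 = exp(-I*pi/4).

Argument: Z/8Z is abelian, so all 8 irreducible complex representations are 1-dimensional. They are given by chi_k(m) = zeta_8^(k*m) for k = 0,...,7. Row orthogonality: sum_m chi_k(m) conj(chi_l(m)) = 8 * [k = l].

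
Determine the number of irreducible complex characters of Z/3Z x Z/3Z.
9

Explanation: The number of irreducible complex representations of a finite group equals its number of conjugacy classes. Z/3Z x Z/3Z is abelian of order 9, so every element is its own conjugacy class: 9 classes, so Z/3Z x Z/3Z (order 9) has exactly 9 irreducible complex representations.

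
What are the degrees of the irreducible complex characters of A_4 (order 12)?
Dimensions: 1, 1, 1, 3

Proof sketch: There are 4 irreducibles (= number of conjugacy classes). Their dimensions d_i satisfy sum d_i^2 = |G| = 12: 1 + 1 + 1 + 9 = 12.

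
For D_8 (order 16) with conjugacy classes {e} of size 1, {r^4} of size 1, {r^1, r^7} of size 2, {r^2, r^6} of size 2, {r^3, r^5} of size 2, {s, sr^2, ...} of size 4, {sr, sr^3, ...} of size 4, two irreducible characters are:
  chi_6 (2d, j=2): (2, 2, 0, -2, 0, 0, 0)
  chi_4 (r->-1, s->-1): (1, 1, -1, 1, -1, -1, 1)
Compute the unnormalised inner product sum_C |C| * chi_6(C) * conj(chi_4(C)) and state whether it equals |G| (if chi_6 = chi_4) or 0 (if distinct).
Sum = 0; so <chi_6, chi_4> = 0 (distinct irreducibles are orthogonal).

Argument: Compute term by term over conjugacy classes (|C| * chi_6(C) * conj(chi_4(C))):
  1*(2)*conj(1) + 1*(2)*conj(1) + 2*(0)*conj(-1) + 2*(-2)*conj(1) + 2*(0)*conj(-1) + 4*(0)*conj(-1) + 4*(0)*conj(1)
  = (2) + (2) + (0) + (-4) + (0) + (0) + (0)
  = 0.
Dividing by |G| = 16 gives 0/16 = 0, matching the row-orthogonality relation <chi_6, chi_4> = [chi_6 = chi_4].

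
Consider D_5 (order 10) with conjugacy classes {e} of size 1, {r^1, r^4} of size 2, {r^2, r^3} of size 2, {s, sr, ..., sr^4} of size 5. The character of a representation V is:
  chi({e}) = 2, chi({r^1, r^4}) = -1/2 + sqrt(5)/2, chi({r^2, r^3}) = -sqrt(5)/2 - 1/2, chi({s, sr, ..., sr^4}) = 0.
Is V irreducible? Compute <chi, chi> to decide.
Irreducible: <chi, chi> = 1.

Derivation: <chi, chi> = (1/|G|) sum_C |C| * |chi(C)|^2 = (1/10)[1*|2|^2 + 2*|-1/2 + sqrt(5)/2|^2 + 2*|-sqrt(5)/2 - 1/2|^2 + 5*|0|^2]
  = (1/10)[(4) + (3 - sqrt(5)) + (sqrt(5) + 3) + (0)] = 10/10 = 1.
A character is irreducible iff <chi, chi> = 1, so this representation is irreducible.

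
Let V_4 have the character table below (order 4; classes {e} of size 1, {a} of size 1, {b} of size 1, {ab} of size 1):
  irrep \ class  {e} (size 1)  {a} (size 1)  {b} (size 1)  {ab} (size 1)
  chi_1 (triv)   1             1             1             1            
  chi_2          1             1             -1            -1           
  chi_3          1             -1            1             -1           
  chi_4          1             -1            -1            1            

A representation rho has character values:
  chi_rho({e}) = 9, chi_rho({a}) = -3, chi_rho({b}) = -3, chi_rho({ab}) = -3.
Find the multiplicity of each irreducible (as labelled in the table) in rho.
Multiplicities: chi_1: 0, chi_2: 3, chi_3: 3, chi_4: 3.

Proof sketch: Use <chi_rho, chi> = (1/|G|) sum_C |C| * chi_rho(C) * conj(chi(C)) with |G| = 4 for each irreducible chi in the table:
  <chi_rho, chi_1> = (1/4)[1*(9)*conj(1) + 1*(-3)*conj(1) + 1*(-3)*conj(1) + 1*(-3)*conj(1)]
      = (1/4)[(9) + (-3) + (-3) + (-3)] = 0/4 = 0
  <chi_rho, chi_2> = (1/4)[1*(9)*conj(1) + 1*(-3)*conj(1) + 1*(-3)*conj(-1) + 1*(-3)*conj(-1)]
      = (1/4)[(9) + (-3) + (3) + (3)] = 12/4 = 3
  <chi_rho, chi_3> = (1/4)[1*(9)*conj(1) + 1*(-3)*conj(-1) + 1*(-3)*conj(1) + 1*(-3)*conj(-1)]
      = (1/4)[(9) + (3) + (-3) + (3)] = 12/4 = 3
  <chi_rho, chi_4> = (1/4)[1*(9)*conj(1) + 1*(-3)*conj(-1) + 1*(-3)*conj(-1) + 1*(-3)*conj(1)]
      = (1/4)[(9) + (3) + (3) + (-3)] = 12/4 = 3
Dimension check: dim(rho) = sum (mult * dim) = 0*1 + 3*1 + 3*1 + 3*1 = 9 = chi_rho(e) = 9.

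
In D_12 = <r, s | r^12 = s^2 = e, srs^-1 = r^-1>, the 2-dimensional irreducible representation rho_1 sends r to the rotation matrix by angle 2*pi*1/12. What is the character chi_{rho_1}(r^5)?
chi_{rho_1}(r^5) = 2*cos(2*pi*1*5/12) = -sqrt(3)

Why: rho_1(r^5) is rotation by angle 2*pi*1*5/12, whose trace is 2*cos(2*pi*1*5/12) = -sqrt(3).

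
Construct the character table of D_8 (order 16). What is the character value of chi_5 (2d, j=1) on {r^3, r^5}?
Conjugacy classes: {e} of size 1, {r^4} of size 1, {r^1, r^7} of size 2, {r^2, r^6} of size 2, {r^3, r^5} of size 2, {s, sr^2, ...} of size 4, {sr, sr^3, ...} of size 4.
Character table:
  irrep \ class              {e} (size 1)  {r^4} (size 1)  {r^1, r^7} (size 2)  {r^2, r^6} (size 2)  {r^3, r^5} (size 2)  {s, sr^2, ...} (size 4)  {sr, sr^3, ...} (size 4)
  chi_1 (triv)               1             1               1                    1                    1                    1                        1                       
  chi_2 (sign: r->1, s->-1)  1             1               1                    1                    1                    -1                       -1                      
  chi_3 (r->-1, s->1)        1             1               -1                   1                    -1                   1                        -1                      
  chi_4 (r->-1, s->-1)       1             1               -1                   1                    -1                   -1                       1                       
  chi_5 (2d, j=1)            2             -2              sqrt(2)              0                    -sqrt(2)             0                        0                       
  chi_6 (2d, j=2)            2             2               0                    -2                   0                    0                        0                       
  chi_7 (2d, j=3)            2             -2              -sqrt(2)             0                    sqrt(2)              0                        0                       

Spot check: chi_5 (2d, j=1) on {r^3, r^5} = -sqrt(2).

Proof sketch: D_8 has order 2*8 = 16 with 7 conjugacy classes, hence 7 irreducibles. Sum of squared dims 1 + 1 + 1 + 1 + 4 + 4 + 4 = 16 = |G|. Linear characters come from the abelianisation; the 2-dimensional irreps have character r^k -> 2*cos(2*pi*j*k/8), reflections -> 0.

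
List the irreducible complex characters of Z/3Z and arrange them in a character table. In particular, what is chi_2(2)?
Character table of Z/3Z (irreps indexed chi_0,...,chi_2 with chi_k(m) = zeta_3^(k*m), zeta_3 = exp(2*pi*i/3)):
  irrep \ class  {0} (size 1)  {1} (size 1)    {2} (size 1)  
  chi_0          1             1               1             
  chi_1          1             exp(2*I*pi/3)   exp(-2*I*pi/3)
  chi_2          1             exp(-2*I*pi/3)  exp(2*I*pi/3) 

Spot check: chi_2(2) = zeta_3^(2*2) = zeta_3^4 = exp(2*I*pi/3).

Derivation: Z/3Z is abelian, so all 3 irreducible complex representations are 1-dimensional. They are given by chi_k(m) = zeta_3^(k*m) for k = 0,...,2. Row orthogonality: sum_m chi_k(m) conj(chi_l(m)) = 3 * [k = l].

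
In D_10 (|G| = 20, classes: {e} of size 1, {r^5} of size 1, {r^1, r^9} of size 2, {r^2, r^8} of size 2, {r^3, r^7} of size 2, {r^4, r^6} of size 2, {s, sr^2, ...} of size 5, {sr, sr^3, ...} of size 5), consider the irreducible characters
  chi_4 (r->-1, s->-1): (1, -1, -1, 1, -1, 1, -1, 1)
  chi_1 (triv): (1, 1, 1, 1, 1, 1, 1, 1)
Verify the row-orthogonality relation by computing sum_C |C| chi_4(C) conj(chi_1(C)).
Sum = 0; so <chi_4, chi_1> = 0 (distinct irreducibles are orthogonal).

Justification: Compute term by term over conjugacy classes (|C| * chi_4(C) * conj(chi_1(C))):
  1*(1)*conj(1) + 1*(-1)*conj(1) + 2*(-1)*conj(1) + 2*(1)*conj(1) + 2*(-1)*conj(1) + 2*(1)*conj(1) + 5*(-1)*conj(1) + 5*(1)*conj(1)
  = (1) + (-1) + (-2) + (2) + (-2) + (2) + (-5) + (5)
  = 0.
Dividing by |G| = 20 gives 0/20 = 0, matching the row-orthogonality relation <chi_4, chi_1> = [chi_4 = chi_1].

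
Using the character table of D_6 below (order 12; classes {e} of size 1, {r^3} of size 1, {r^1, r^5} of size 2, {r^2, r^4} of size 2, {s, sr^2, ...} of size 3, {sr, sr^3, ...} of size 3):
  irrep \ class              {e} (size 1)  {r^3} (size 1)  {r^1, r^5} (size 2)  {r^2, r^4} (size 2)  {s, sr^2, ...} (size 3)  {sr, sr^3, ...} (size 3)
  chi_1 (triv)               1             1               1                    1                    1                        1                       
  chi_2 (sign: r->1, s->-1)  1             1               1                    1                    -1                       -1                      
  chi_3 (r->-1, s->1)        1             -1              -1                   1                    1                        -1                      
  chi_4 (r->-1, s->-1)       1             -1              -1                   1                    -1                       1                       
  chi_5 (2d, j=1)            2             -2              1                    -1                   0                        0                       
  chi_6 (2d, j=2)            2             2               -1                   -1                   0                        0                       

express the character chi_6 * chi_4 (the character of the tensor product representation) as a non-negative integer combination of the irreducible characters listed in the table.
chi_6 tensor chi_4 = chi_5 (all other irreducibles have multiplicity 0).

Argument: The character of a tensor product is the pointwise product (chi_6 * chi_4)(C) = chi_6(C) * chi_4(C):
  {e}: (2)*(1), {r^3}: (2)*(-1), {r^1, r^5}: (-1)*(-1), {r^2, r^4}: (-1)*(1), {s, sr^2, ...}: (0)*(-1), {sr, sr^3, ...}: (0)*(1)
so (chi_6 * chi_4) takes values
  {e} -> 2, {r^3} -> -2, {r^1, r^5} -> 1, {r^2, r^4} -> -1, {s, sr^2, ...} -> 0, {sr, sr^3, ...} -> 0.
Now take the inner product of this character with each irreducible chi from the table, <chi_6*chi_4, chi> = (1/12) sum_C |C| (chi_6*chi_4)(C) conj(chi(C)):
  <chi_6*chi_4, chi_1> = (1/12)[1*(2)*conj(1) + 1*(-2)*conj(1) + 2*(1)*conj(1) + 2*(-1)*conj(1) + 3*(0)*conj(1) + 3*(0)*conj(1)]
      = (1/12)[(2) + (-2) + (2) + (-2) + (0) + (0)] = 0/12 = 0
  <chi_6*chi_4, chi_2> = (1/12)[1*(2)*conj(1) + 1*(-2)*conj(1) + 2*(1)*conj(1) + 2*(-1)*conj(1) + 3*(0)*conj(-1) + 3*(0)*conj(-1)]
      = (1/12)[(2) + (-2) + (2) + (-2) + (0) + (0)] = 0/12 = 0
  <chi_6*chi_4, chi_3> = (1/12)[1*(2)*conj(1) + 1*(-2)*conj(-1) + 2*(1)*conj(-1) + 2*(-1)*conj(1) + 3*(0)*conj(1) + 3*(0)*conj(-1)]
      = (1/12)[(2) + (2) + (-2) + (-2) + (0) + (0)] = 0/12 = 0
  <chi_6*chi_4, chi_4> = (1/12)[1*(2)*conj(1) + 1*(-2)*conj(-1) + 2*(1)*conj(-1) + 2*(-1)*conj(1) + 3*(0)*conj(-1) + 3*(0)*conj(1)]
      = (1/12)[(2) + (2) + (-2) + (-2) + (0) + (0)] = 0/12 = 0
  <chi_6*chi_4, chi_5> = (1/12)[1*(2)*conj(2) + 1*(-2)*conj(-2) + 2*(1)*conj(1) + 2*(-1)*conj(-1) + 3*(0)*conj(0) + 3*(0)*conj(0)]
      = (1/12)[(4) + (4) + (2) + (2) + (0) + (0)] = 12/12 = 1
  <chi_6*chi_4, chi_6> = (1/12)[1*(2)*conj(2) + 1*(-2)*conj(2) + 2*(1)*conj(-1) + 2*(-1)*conj(-1) + 3*(0)*conj(0) + 3*(0)*conj(0)]
      = (1/12)[(4) + (-4) + (-2) + (2) + (0) + (0)] = 0/12 = 0
Hence the multiplicities are chi_5: 1. Dimension check: dim(chi_6)*dim(chi_4) = 2*1 = 2 and sum (mult * dim) = 1*2 = 2.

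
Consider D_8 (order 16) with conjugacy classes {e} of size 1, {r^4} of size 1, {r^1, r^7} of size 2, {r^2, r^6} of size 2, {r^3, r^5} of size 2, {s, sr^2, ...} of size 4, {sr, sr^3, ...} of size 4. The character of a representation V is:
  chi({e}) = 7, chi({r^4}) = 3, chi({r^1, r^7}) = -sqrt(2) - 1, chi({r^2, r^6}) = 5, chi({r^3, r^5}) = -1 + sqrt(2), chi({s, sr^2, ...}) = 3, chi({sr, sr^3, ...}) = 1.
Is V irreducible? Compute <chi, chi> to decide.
Not irreducible (reducible): <chi, chi> = 10 > 1.

Proof sketch: <chi, chi> = (1/|G|) sum_C |C| * |chi(C)|^2 = (1/16)[1*|7|^2 + 1*|3|^2 + 2*|-sqrt(2) - 1|^2 + 2*|5|^2 + 2*|-1 + sqrt(2)|^2 + 4*|3|^2 + 4*|1|^2]
  = (1/16)[(49) + (9) + (4*sqrt(2) + 6) + (50) + (6 - 4*sqrt(2)) + (36) + (4)] = 160/16 = 10.
A character is irreducible iff <chi, chi> = 1, so this representation is reducible.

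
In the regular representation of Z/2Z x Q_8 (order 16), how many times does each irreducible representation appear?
Each irreducible V_i of dimension d_i appears with multiplicity d_i, i.e. rho_reg = (direct sum over all irreducibles V_i) d_i V_i. The irreducible dimensions for Z/2Z x Q_8 are 1, 1, 1, 1, 1, 1, 1, 1, 2, 2: 8 irreducibles of dimension 1, each with multiplicity 1; 2 irreducibles of dimension 2, each with multiplicity 2. Total dimension 8*1*1 + 2*2*2 = 16 = |G|.

Reasoning: General theorem: in the regular representation of a finite group G, each irreducible appears with multiplicity equal to its dimension. Check: dim(rho_reg) = sum d_i^2 = 1 + 1 + 1 + 1 + 1 + 1 + 1 + 1 + 4 + 4 = 16 = |G|.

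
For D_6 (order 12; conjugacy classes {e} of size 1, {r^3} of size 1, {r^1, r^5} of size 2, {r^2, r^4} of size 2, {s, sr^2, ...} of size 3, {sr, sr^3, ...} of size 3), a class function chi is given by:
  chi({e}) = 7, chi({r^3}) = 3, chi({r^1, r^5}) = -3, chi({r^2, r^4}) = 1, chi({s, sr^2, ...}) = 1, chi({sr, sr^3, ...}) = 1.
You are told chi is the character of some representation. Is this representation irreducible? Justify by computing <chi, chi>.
Not irreducible (reducible): <chi, chi> = 7 > 1.

Details: <chi, chi> = (1/|G|) sum_C |C| * |chi(C)|^2 = (1/12)[1*|7|^2 + 1*|3|^2 + 2*|-3|^2 + 2*|1|^2 + 3*|1|^2 + 3*|1|^2]
  = (1/12)[(49) + (9) + (18) + (2) + (3) + (3)] = 84/12 = 7.
A character is irreducible iff <chi, chi> = 1, so this representation is reducible.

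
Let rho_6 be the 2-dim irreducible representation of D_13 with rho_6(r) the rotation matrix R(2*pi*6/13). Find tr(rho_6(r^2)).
chi_{rho_6}(r^2) = 2*cos(2*pi*6*2/13) = 2*cos(2*pi/13)

Reasoning: rho_6(r^2) is rotation by angle 2*pi*6*2/13, whose trace is 2*cos(2*pi*6*2/13) = 2*cos(2*pi/13).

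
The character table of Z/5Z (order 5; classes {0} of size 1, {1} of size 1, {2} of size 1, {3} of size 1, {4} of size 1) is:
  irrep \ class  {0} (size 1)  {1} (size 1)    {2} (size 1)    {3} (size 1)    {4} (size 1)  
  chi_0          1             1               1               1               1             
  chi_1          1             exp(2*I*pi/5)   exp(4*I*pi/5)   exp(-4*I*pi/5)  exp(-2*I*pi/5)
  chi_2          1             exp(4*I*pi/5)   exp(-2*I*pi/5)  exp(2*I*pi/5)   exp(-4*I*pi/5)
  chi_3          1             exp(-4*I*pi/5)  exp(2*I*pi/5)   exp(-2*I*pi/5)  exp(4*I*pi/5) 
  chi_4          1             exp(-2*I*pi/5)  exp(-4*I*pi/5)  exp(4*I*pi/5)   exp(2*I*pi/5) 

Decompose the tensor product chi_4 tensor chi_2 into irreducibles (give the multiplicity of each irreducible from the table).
chi_4 tensor chi_2 = chi_1 (all other irreducibles have multiplicity 0).

Details: The character of a tensor product is the pointwise product (chi_4 * chi_2)(C) = chi_4(C) * chi_2(C):
  {0}: (1)*(1), {1}: (exp(-2*I*pi/5))*(exp(4*I*pi/5)), {2}: (exp(-4*I*pi/5))*(exp(-2*I*pi/5)), {3}: (exp(4*I*pi/5))*(exp(2*I*pi/5)), {4}: (exp(2*I*pi/5))*(exp(-4*I*pi/5))
so (chi_4 * chi_2) takes values
  {0} -> 1, {1} -> exp(2*I*pi/5), {2} -> exp(4*I*pi/5), {3} -> exp(-4*I*pi/5), {4} -> exp(-2*I*pi/5).
Now take the inner product of this character with each irreducible chi from the table, <chi_4*chi_2, chi> = (1/5) sum_C |C| (chi_4*chi_2)(C) conj(chi(C)):
  <chi_4*chi_2, chi_0> = (1/5)[1*(1)*conj(1) + 1*(exp(2*I*pi/5))*conj(1) + 1*(exp(4*I*pi/5))*conj(1) + 1*(exp(-4*I*pi/5))*conj(1) + 1*(exp(-2*I*pi/5))*conj(1)]
      = (1/5)[(1) + (exp(2*I*pi/5)) + (exp(4*I*pi/5)) + (exp(-4*I*pi/5)) + (exp(-2*I*pi/5))] = 0/5 = 0
  <chi_4*chi_2, chi_1> = (1/5)[1*(1)*conj(1) + 1*(exp(2*I*pi/5))*conj(exp(2*I*pi/5)) + 1*(exp(4*I*pi/5))*conj(exp(4*I*pi/5)) + 1*(exp(-4*I*pi/5))*conj(exp(-4*I*pi/5)) + 1*(exp(-2*I*pi/5))*conj(exp(-2*I*pi/5))]
      = (1/5)[(1) + (1) + (1) + (1) + (1)] = 5/5 = 1
  <chi_4*chi_2, chi_2> = (1/5)[1*(1)*conj(1) + 1*(exp(2*I*pi/5))*conj(exp(4*I*pi/5)) + 1*(exp(4*I*pi/5))*conj(exp(-2*I*pi/5)) + 1*(exp(-4*I*pi/5))*conj(exp(2*I*pi/5)) + 1*(exp(-2*I*pi/5))*conj(exp(-4*I*pi/5))]
      = (1/5)[(1) + (exp(-2*I*pi/5)) + (exp(-4*I*pi/5)) + (exp(4*I*pi/5)) + (exp(2*I*pi/5))] = 0/5 = 0
  <chi_4*chi_2, chi_3> = (1/5)[1*(1)*conj(1) + 1*(exp(2*I*pi/5))*conj(exp(-4*I*pi/5)) + 1*(exp(4*I*pi/5))*conj(exp(2*I*pi/5)) + 1*(exp(-4*I*pi/5))*conj(exp(-2*I*pi/5)) + 1*(exp(-2*I*pi/5))*conj(exp(4*I*pi/5))]
      = (1/5)[(1) + (exp(-4*I*pi/5)) + (exp(2*I*pi/5)) + (exp(-2*I*pi/5)) + (exp(4*I*pi/5))] = 0/5 = 0
  <chi_4*chi_2, chi_4> = (1/5)[1*(1)*conj(1) + 1*(exp(2*I*pi/5))*conj(exp(-2*I*pi/5)) + 1*(exp(4*I*pi/5))*conj(exp(-4*I*pi/5)) + 1*(exp(-4*I*pi/5))*conj(exp(4*I*pi/5)) + 1*(exp(-2*I*pi/5))*conj(exp(2*I*pi/5))]
      = (1/5)[(1) + (exp(4*I*pi/5)) + (exp(-2*I*pi/5)) + (exp(2*I*pi/5)) + (exp(-4*I*pi/5))] = 0/5 = 0
(Exp terms are combined using exp(i*s)*conj(exp(i*t)) = exp(i*(s-t)), and sums of them are collapsed using the identity that for every m > 1 the m distinct m-th roots of unity sum to 0, e.g. 1 + exp(2*I*pi/3) + exp(-2*I*pi/3) = 0.)
Hence the multiplicities are chi_1: 1. Dimension check: dim(chi_4)*dim(chi_2) = 1*1 = 1 and sum (mult * dim) = 1*1 = 1.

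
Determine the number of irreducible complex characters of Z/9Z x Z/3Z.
27

Why: The number of irreducible complex representations of a finite group equals its number of conjugacy classes. Z/9Z x Z/3Z is abelian of order 27, so every element is its own conjugacy class: 27 classes, so Z/9Z x Z/3Z (order 27) has exactly 27 irreducible complex representations.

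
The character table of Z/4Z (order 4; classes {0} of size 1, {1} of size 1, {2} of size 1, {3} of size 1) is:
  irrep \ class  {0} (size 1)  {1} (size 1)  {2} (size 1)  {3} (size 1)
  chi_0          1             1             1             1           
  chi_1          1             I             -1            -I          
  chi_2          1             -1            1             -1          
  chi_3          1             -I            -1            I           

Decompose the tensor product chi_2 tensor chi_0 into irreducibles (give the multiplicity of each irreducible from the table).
chi_2 tensor chi_0 = chi_2 (all other irreducibles have multiplicity 0).

Proof sketch: The character of a tensor product is the pointwise product (chi_2 * chi_0)(C) = chi_2(C) * chi_0(C):
  {0}: (1)*(1), {1}: (-1)*(1), {2}: (1)*(1), {3}: (-1)*(1)
so (chi_2 * chi_0) takes values
  {0} -> 1, {1} -> -1, {2} -> 1, {3} -> -1.
Now take the inner product of this character with each irreducible chi from the table, <chi_2*chi_0, chi> = (1/4) sum_C |C| (chi_2*chi_0)(C) conj(chi(C)):
  <chi_2*chi_0, chi_0> = (1/4)[1*(1)*conj(1) + 1*(-1)*conj(1) + 1*(1)*conj(1) + 1*(-1)*conj(1)]
      = (1/4)[(1) + (-1) + (1) + (-1)] = 0/4 = 0
  <chi_2*chi_0, chi_1> = (1/4)[1*(1)*conj(1) + 1*(-1)*conj(I) + 1*(1)*conj(-1) + 1*(-1)*conj(-I)]
      = (1/4)[(1) + (I) + (-1) + (-I)] = 0/4 = 0
  <chi_2*chi_0, chi_2> = (1/4)[1*(1)*conj(1) + 1*(-1)*conj(-1) + 1*(1)*conj(1) + 1*(-1)*conj(-1)]
      = (1/4)[(1) + (1) + (1) + (1)] = 4/4 = 1
  <chi_2*chi_0, chi_3> = (1/4)[1*(1)*conj(1) + 1*(-1)*conj(-I) + 1*(1)*conj(-1) + 1*(-1)*conj(I)]
      = (1/4)[(1) + (-I) + (-1) + (I)] = 0/4 = 0
(Exp terms are combined using exp(i*s)*conj(exp(i*t)) = exp(i*(s-t)), and sums of them are collapsed using the identity that for every m > 1 the m distinct m-th roots of unity sum to 0, e.g. 1 + exp(2*I*pi/3) + exp(-2*I*pi/3) = 0.)
Hence the multiplicities are chi_2: 1. Dimension check: dim(chi_2)*dim(chi_0) = 1*1 = 1 and sum (mult * dim) = 1*1 = 1.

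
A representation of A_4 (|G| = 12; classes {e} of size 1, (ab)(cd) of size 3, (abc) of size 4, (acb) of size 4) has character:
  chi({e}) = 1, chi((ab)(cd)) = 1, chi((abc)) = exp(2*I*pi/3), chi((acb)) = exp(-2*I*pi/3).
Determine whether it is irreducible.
Irreducible: <chi, chi> = 1.

Explanation: <chi, chi> = (1/|G|) sum_C |C| * |chi(C)|^2 = (1/12)[1*|1|^2 + 3*|1|^2 + 4*|exp(2*I*pi/3)|^2 + 4*|exp(-2*I*pi/3)|^2]
  = (1/12)[(1) + (3) + (4) + (4)] = 12/12 = 1.
(Exp terms are combined using exp(i*s)*conj(exp(i*t)) = exp(i*(s-t)), and sums of them are collapsed using the identity that for every m > 1 the m distinct m-th roots of unity sum to 0, e.g. 1 + exp(2*I*pi/3) + exp(-2*I*pi/3) = 0.)
A character is irreducible iff <chi, chi> = 1, so this representation is irreducible.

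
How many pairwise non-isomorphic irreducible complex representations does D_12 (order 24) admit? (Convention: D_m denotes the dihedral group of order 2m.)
9

Working: The number of irreducible complex representations of a finite group equals its number of conjugacy classes. D_12 has 9 conjugacy classes (n/2 + 3 for n even), so D_12 (order 24) has exactly 9 irreducible complex representations.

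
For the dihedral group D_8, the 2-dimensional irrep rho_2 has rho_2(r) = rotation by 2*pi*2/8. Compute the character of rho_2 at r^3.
chi_{rho_2}(r^3) = 2*cos(2*pi*2*3/8) = 0

Justification: rho_2(r^3) is rotation by angle 2*pi*2*3/8, whose trace is 2*cos(2*pi*2*3/8) = 0.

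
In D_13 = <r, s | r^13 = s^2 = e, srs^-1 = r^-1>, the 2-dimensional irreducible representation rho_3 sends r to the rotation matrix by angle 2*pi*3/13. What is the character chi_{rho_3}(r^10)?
chi_{rho_3}(r^10) = 2*cos(2*pi*3*10/13) = -2*cos(5*pi/13)

Details: rho_3(r^10) is rotation by angle 2*pi*3*10/13, whose trace is 2*cos(2*pi*3*10/13) = -2*cos(5*pi/13).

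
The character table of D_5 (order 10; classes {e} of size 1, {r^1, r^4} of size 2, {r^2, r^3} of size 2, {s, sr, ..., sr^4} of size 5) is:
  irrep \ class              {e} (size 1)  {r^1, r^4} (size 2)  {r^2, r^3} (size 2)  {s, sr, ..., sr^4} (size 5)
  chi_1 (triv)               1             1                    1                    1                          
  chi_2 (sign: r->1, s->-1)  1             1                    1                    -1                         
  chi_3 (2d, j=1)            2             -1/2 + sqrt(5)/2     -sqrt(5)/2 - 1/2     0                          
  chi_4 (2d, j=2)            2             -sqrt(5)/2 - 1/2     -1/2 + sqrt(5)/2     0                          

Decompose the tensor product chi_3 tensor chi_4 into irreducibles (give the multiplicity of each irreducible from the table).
chi_3 tensor chi_4 = chi_3 + chi_4 (all other irreducibles have multiplicity 0).

Solution. The character of a tensor product is the pointwise product (chi_3 * chi_4)(C) = chi_3(C) * chi_4(C):
  {e}: (2)*(2), {r^1, r^4}: (-1/2 + sqrt(5)/2)*(-sqrt(5)/2 - 1/2), {r^2, r^3}: (-sqrt(5)/2 - 1/2)*(-1/2 + sqrt(5)/2), {s, sr, ..., sr^4}: (0)*(0)
so (chi_3 * chi_4) takes values
  {e} -> 4, {r^1, r^4} -> -1, {r^2, r^3} -> -1, {s, sr, ..., sr^4} -> 0.
Now take the inner product of this character with each irreducible chi from the table, <chi_3*chi_4, chi> = (1/10) sum_C |C| (chi_3*chi_4)(C) conj(chi(C)):
  <chi_3*chi_4, chi_1> = (1/10)[1*(4)*conj(1) + 2*(-1)*conj(1) + 2*(-1)*conj(1) + 5*(0)*conj(1)]
      = (1/10)[(4) + (-2) + (-2) + (0)] = 0/10 = 0
  <chi_3*chi_4, chi_2> = (1/10)[1*(4)*conj(1) + 2*(-1)*conj(1) + 2*(-1)*conj(1) + 5*(0)*conj(-1)]
      = (1/10)[(4) + (-2) + (-2) + (0)] = 0/10 = 0
  <chi_3*chi_4, chi_3> = (1/10)[1*(4)*conj(2) + 2*(-1)*conj(-1/2 + sqrt(5)/2) + 2*(-1)*conj(-sqrt(5)/2 - 1/2) + 5*(0)*conj(0)]
      = (1/10)[(8) + (1 - sqrt(5)) + (1 + sqrt(5)) + (0)] = 10/10 = 1
  <chi_3*chi_4, chi_4> = (1/10)[1*(4)*conj(2) + 2*(-1)*conj(-sqrt(5)/2 - 1/2) + 2*(-1)*conj(-1/2 + sqrt(5)/2) + 5*(0)*conj(0)]
      = (1/10)[(8) + (1 + sqrt(5)) + (1 - sqrt(5)) + (0)] = 10/10 = 1
Hence the multiplicities are chi_3: 1, chi_4: 1. Dimension check: dim(chi_3)*dim(chi_4) = 2*2 = 4 and sum (mult * dim) = 1*2 + 1*2 = 4.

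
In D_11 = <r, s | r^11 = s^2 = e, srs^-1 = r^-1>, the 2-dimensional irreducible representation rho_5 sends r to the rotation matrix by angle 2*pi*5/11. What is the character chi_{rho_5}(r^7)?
chi_{rho_5}(r^7) = 2*cos(2*pi*5*7/11) = 2*cos(70*pi/11)

Reasoning: rho_5(r^7) is rotation by angle 2*pi*5*7/11, whose trace is 2*cos(2*pi*5*7/11) = 2*cos(70*pi/11).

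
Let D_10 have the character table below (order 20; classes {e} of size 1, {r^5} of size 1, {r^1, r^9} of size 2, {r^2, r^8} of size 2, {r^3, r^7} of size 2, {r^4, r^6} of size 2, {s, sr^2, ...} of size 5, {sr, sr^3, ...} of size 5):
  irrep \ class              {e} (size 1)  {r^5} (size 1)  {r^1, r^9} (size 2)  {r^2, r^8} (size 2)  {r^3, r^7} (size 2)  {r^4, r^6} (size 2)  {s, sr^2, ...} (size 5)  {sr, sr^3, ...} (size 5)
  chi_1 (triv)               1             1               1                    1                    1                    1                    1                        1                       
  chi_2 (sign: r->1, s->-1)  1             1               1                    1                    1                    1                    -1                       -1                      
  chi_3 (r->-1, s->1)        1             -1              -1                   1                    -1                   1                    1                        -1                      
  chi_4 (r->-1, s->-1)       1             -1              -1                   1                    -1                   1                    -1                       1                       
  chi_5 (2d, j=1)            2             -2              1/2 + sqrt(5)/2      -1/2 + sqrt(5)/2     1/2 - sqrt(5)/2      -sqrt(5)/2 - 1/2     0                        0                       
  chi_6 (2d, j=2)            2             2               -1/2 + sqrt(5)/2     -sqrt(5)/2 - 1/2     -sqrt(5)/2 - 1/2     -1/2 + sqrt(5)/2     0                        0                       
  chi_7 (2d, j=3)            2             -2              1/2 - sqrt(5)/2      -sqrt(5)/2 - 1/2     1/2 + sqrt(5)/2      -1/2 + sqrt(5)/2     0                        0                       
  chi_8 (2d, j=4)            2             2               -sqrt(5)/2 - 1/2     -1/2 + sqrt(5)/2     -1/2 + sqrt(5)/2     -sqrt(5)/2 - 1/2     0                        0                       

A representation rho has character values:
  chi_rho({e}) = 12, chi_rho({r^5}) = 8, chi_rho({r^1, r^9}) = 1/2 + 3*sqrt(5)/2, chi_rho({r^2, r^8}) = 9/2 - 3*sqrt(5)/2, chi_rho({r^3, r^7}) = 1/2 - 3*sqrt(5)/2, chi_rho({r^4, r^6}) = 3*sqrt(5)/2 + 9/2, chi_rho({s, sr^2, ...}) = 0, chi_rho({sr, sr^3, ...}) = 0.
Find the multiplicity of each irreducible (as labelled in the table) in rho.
Multiplicities: chi_1: 2, chi_2: 2, chi_3: 1, chi_4: 1, chi_5: 0, chi_6: 3, chi_7: 0, chi_8: 0.

Justification: Use <chi_rho, chi> = (1/|G|) sum_C |C| * chi_rho(C) * conj(chi(C)) with |G| = 20 for each irreducible chi in the table:
  <chi_rho, chi_1> = (1/20)[1*(12)*conj(1) + 1*(8)*conj(1) + 2*(1/2 + 3*sqrt(5)/2)*conj(1) + 2*(9/2 - 3*sqrt(5)/2)*conj(1) + 2*(1/2 - 3*sqrt(5)/2)*conj(1) + 2*(3*sqrt(5)/2 + 9/2)*conj(1) + 5*(0)*conj(1) + 5*(0)*conj(1)]
      = (1/20)[(12) + (8) + (1 + 3*sqrt(5)) + (9 - 3*sqrt(5)) + (1 - 3*sqrt(5)) + (3*sqrt(5) + 9) + (0) + (0)] = 40/20 = 2
  <chi_rho, chi_2> = (1/20)[1*(12)*conj(1) + 1*(8)*conj(1) + 2*(1/2 + 3*sqrt(5)/2)*conj(1) + 2*(9/2 - 3*sqrt(5)/2)*conj(1) + 2*(1/2 - 3*sqrt(5)/2)*conj(1) + 2*(3*sqrt(5)/2 + 9/2)*conj(1) + 5*(0)*conj(-1) + 5*(0)*conj(-1)]
      = (1/20)[(12) + (8) + (1 + 3*sqrt(5)) + (9 - 3*sqrt(5)) + (1 - 3*sqrt(5)) + (3*sqrt(5) + 9) + (0) + (0)] = 40/20 = 2
  <chi_rho, chi_3> = (1/20)[1*(12)*conj(1) + 1*(8)*conj(-1) + 2*(1/2 + 3*sqrt(5)/2)*conj(-1) + 2*(9/2 - 3*sqrt(5)/2)*conj(1) + 2*(1/2 - 3*sqrt(5)/2)*conj(-1) + 2*(3*sqrt(5)/2 + 9/2)*conj(1) + 5*(0)*conj(1) + 5*(0)*conj(-1)]
      = (1/20)[(12) + (-8) + (-3*sqrt(5) - 1) + (9 - 3*sqrt(5)) + (-1 + 3*sqrt(5)) + (3*sqrt(5) + 9) + (0) + (0)] = 20/20 = 1
  <chi_rho, chi_4> = (1/20)[1*(12)*conj(1) + 1*(8)*conj(-1) + 2*(1/2 + 3*sqrt(5)/2)*conj(-1) + 2*(9/2 - 3*sqrt(5)/2)*conj(1) + 2*(1/2 - 3*sqrt(5)/2)*conj(-1) + 2*(3*sqrt(5)/2 + 9/2)*conj(1) + 5*(0)*conj(-1) + 5*(0)*conj(1)]
      = (1/20)[(12) + (-8) + (-3*sqrt(5) - 1) + (9 - 3*sqrt(5)) + (-1 + 3*sqrt(5)) + (3*sqrt(5) + 9) + (0) + (0)] = 20/20 = 1
  <chi_rho, chi_5> = (1/20)[1*(12)*conj(2) + 1*(8)*conj(-2) + 2*(1/2 + 3*sqrt(5)/2)*conj(1/2 + sqrt(5)/2) + 2*(9/2 - 3*sqrt(5)/2)*conj(-1/2 + sqrt(5)/2) + 2*(1/2 - 3*sqrt(5)/2)*conj(1/2 - sqrt(5)/2) + 2*(3*sqrt(5)/2 + 9/2)*conj(-sqrt(5)/2 - 1/2) + 5*(0)*conj(0) + 5*(0)*conj(0)]
      = (1/20)[(24) + (-16) + (2*sqrt(5) + 8) + (-12 + 6*sqrt(5)) + (8 - 2*sqrt(5)) + (-6*sqrt(5) - 12) + (0) + (0)] = 0/20 = 0
  <chi_rho, chi_6> = (1/20)[1*(12)*conj(2) + 1*(8)*conj(2) + 2*(1/2 + 3*sqrt(5)/2)*conj(-1/2 + sqrt(5)/2) + 2*(9/2 - 3*sqrt(5)/2)*conj(-sqrt(5)/2 - 1/2) + 2*(1/2 - 3*sqrt(5)/2)*conj(-sqrt(5)/2 - 1/2) + 2*(3*sqrt(5)/2 + 9/2)*conj(-1/2 + sqrt(5)/2) + 5*(0)*conj(0) + 5*(0)*conj(0)]
      = (1/20)[(24) + (16) + (7 - sqrt(5)) + (3 - 3*sqrt(5)) + (sqrt(5) + 7) + (3 + 3*sqrt(5)) + (0) + (0)] = 60/20 = 3
  <chi_rho, chi_7> = (1/20)[1*(12)*conj(2) + 1*(8)*conj(-2) + 2*(1/2 + 3*sqrt(5)/2)*conj(1/2 - sqrt(5)/2) + 2*(9/2 - 3*sqrt(5)/2)*conj(-sqrt(5)/2 - 1/2) + 2*(1/2 - 3*sqrt(5)/2)*conj(1/2 + sqrt(5)/2) + 2*(3*sqrt(5)/2 + 9/2)*conj(-1/2 + sqrt(5)/2) + 5*(0)*conj(0) + 5*(0)*conj(0)]
      = (1/20)[(24) + (-16) + (-7 + sqrt(5)) + (3 - 3*sqrt(5)) + (-7 - sqrt(5)) + (3 + 3*sqrt(5)) + (0) + (0)] = 0/20 = 0
  <chi_rho, chi_8> = (1/20)[1*(12)*conj(2) + 1*(8)*conj(2) + 2*(1/2 + 3*sqrt(5)/2)*conj(-sqrt(5)/2 - 1/2) + 2*(9/2 - 3*sqrt(5)/2)*conj(-1/2 + sqrt(5)/2) + 2*(1/2 - 3*sqrt(5)/2)*conj(-1/2 + sqrt(5)/2) + 2*(3*sqrt(5)/2 + 9/2)*conj(-sqrt(5)/2 - 1/2) + 5*(0)*conj(0) + 5*(0)*conj(0)]
      = (1/20)[(24) + (16) + (-8 - 2*sqrt(5)) + (-12 + 6*sqrt(5)) + (-8 + 2*sqrt(5)) + (-6*sqrt(5) - 12) + (0) + (0)] = 0/20 = 0
Dimension check: dim(rho) = sum (mult * dim) = 2*1 + 2*1 + 1*1 + 1*1 + 0*2 + 3*2 + 0*2 + 0*2 = 12 = chi_rho(e) = 12.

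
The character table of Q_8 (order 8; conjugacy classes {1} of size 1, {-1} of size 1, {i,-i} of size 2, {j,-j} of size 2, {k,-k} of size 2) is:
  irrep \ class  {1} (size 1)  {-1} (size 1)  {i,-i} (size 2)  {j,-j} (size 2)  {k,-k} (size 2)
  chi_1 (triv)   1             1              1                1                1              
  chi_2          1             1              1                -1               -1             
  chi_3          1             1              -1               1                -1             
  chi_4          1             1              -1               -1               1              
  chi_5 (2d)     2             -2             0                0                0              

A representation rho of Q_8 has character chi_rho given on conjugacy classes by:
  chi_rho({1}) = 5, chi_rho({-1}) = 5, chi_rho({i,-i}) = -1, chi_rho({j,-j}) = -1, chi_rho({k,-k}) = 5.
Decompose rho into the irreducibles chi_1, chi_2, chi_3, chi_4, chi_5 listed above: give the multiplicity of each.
Multiplicities: chi_1: 2, chi_2: 0, chi_3: 0, chi_4: 3, chi_5: 0.

Explanation: Use <chi_rho, chi> = (1/|G|) sum_C |C| * chi_rho(C) * conj(chi(C)) with |G| = 8 for each irreducible chi in the table:
  <chi_rho, chi_1> = (1/8)[1*(5)*conj(1) + 1*(5)*conj(1) + 2*(-1)*conj(1) + 2*(-1)*conj(1) + 2*(5)*conj(1)]
      = (1/8)[(5) + (5) + (-2) + (-2) + (10)] = 16/8 = 2
  <chi_rho, chi_2> = (1/8)[1*(5)*conj(1) + 1*(5)*conj(1) + 2*(-1)*conj(1) + 2*(-1)*conj(-1) + 2*(5)*conj(-1)]
      = (1/8)[(5) + (5) + (-2) + (2) + (-10)] = 0/8 = 0
  <chi_rho, chi_3> = (1/8)[1*(5)*conj(1) + 1*(5)*conj(1) + 2*(-1)*conj(-1) + 2*(-1)*conj(1) + 2*(5)*conj(-1)]
      = (1/8)[(5) + (5) + (2) + (-2) + (-10)] = 0/8 = 0
  <chi_rho, chi_4> = (1/8)[1*(5)*conj(1) + 1*(5)*conj(1) + 2*(-1)*conj(-1) + 2*(-1)*conj(-1) + 2*(5)*conj(1)]
      = (1/8)[(5) + (5) + (2) + (2) + (10)] = 24/8 = 3
  <chi_rho, chi_5> = (1/8)[1*(5)*conj(2) + 1*(5)*conj(-2) + 2*(-1)*conj(0) + 2*(-1)*conj(0) + 2*(5)*conj(0)]
      = (1/8)[(10) + (-10) + (0) + (0) + (0)] = 0/8 = 0
Dimension check: dim(rho) = sum (mult * dim) = 2*1 + 0*1 + 0*1 + 3*1 + 0*2 = 5 = chi_rho(e) = 5.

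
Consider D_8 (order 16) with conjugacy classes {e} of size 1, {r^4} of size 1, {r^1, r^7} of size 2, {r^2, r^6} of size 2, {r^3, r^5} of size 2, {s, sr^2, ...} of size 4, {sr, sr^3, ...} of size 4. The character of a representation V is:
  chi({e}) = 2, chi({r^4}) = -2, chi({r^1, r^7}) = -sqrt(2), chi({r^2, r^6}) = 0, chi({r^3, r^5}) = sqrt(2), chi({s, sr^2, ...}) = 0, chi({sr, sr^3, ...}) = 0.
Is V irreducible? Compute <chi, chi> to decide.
Irreducible: <chi, chi> = 1.

Reasoning: <chi, chi> = (1/|G|) sum_C |C| * |chi(C)|^2 = (1/16)[1*|2|^2 + 1*|-2|^2 + 2*|-sqrt(2)|^2 + 2*|0|^2 + 2*|sqrt(2)|^2 + 4*|0|^2 + 4*|0|^2]
  = (1/16)[(4) + (4) + (4) + (0) + (4) + (0) + (0)] = 16/16 = 1.
A character is irreducible iff <chi, chi> = 1, so this representation is irreducible.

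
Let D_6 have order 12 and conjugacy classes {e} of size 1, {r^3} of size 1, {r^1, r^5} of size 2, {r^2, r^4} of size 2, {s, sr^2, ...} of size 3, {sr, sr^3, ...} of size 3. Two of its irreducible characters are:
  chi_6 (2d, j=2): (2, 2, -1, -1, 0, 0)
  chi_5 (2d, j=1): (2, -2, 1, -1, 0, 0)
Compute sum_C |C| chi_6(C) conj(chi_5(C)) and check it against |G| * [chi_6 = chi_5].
Sum = 0; so <chi_6, chi_5> = 0 (distinct irreducibles are orthogonal).

Proof sketch: Compute term by term over conjugacy classes (|C| * chi_6(C) * conj(chi_5(C))):
  1*(2)*conj(2) + 1*(2)*conj(-2) + 2*(-1)*conj(1) + 2*(-1)*conj(-1) + 3*(0)*conj(0) + 3*(0)*conj(0)
  = (4) + (-4) + (-2) + (2) + (0) + (0)
  = 0.
Dividing by |G| = 12 gives 0/12 = 0, matching the row-orthogonality relation <chi_6, chi_5> = [chi_6 = chi_5].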